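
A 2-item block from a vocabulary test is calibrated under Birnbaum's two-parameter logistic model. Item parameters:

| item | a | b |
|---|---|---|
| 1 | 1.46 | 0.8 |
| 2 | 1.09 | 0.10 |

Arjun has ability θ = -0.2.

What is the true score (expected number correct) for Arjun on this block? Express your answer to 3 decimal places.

0.607

P(θ) = 1 / (1 + exp(−a(θ − b)))
P_1 = 1/(1+e^{1.4600}) = 0.1885
P_2 = 1/(1+e^{0.3270}) = 0.4190
E[score] = 0.1885 + 0.4190 = 0.6074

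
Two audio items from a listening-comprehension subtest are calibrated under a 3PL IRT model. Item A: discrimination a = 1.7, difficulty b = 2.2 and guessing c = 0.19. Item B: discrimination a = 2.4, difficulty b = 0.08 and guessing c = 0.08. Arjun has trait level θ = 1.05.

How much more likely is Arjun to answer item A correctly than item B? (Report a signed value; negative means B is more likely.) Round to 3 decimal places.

-0.628

P(θ) = c + (1 − c) · 1 / (1 + exp(−a(θ − b)))
P_A = 0.2904
P_B = 0.9183
P_A − P_B = -0.6278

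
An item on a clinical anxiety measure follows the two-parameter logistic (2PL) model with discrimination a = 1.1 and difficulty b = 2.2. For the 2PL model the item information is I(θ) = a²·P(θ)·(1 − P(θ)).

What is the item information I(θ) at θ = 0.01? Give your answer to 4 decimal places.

P = 1/(1+e^{2.4090}) = 0.0825
P(1−P) = 0.0825 × 0.9175 = 0.0757
I = a² × P(1−P) = 1.1² × 0.0757 = 0.09158

0.0916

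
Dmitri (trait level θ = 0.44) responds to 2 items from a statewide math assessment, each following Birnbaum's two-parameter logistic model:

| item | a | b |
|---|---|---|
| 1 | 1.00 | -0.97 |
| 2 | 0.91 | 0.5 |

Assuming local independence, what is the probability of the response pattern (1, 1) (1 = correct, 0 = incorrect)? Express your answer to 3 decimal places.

P(θ) = 1 / (1 + exp(−a(θ − b)))
P_1 = 1/(1+e^{-1.4100}) = 0.8038
P_2 = 1/(1+e^{0.0546}) = 0.4864
L = P_1 × P_2 = 0.8038 × 0.4864 = 0.39091

0.391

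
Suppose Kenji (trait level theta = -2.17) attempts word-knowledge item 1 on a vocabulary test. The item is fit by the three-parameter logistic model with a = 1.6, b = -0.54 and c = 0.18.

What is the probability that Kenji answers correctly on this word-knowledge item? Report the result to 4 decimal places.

P(theta) = c + (1 − c) · 1 / (1 + exp(−a(theta − b)))
Exponent: 1.6 × (-2.17 − (-0.54)) = -2.6080
1/(1 + e^{2.6080}) = 0.0686
P = 0.18 + 0.82 × 0.0686 = 0.2363

0.2363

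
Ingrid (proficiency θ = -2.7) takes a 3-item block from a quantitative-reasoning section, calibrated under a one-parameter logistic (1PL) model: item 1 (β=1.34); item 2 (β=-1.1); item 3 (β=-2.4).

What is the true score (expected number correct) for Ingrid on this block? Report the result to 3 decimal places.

P(θ) = 1 / (1 + exp(−(θ − β)))
P_1 = 1/(1+e^{4.0400}) = 0.0173
P_2 = 1/(1+e^{1.6000}) = 0.1680
P_3 = 1/(1+e^{0.3000}) = 0.4256
E[score] = 0.0173 + 0.1680 + 0.4256 = 0.6108

0.611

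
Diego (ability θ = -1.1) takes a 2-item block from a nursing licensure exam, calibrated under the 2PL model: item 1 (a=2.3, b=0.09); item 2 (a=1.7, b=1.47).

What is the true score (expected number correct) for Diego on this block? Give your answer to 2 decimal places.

P(θ) = 1 / (1 + exp(−a(θ − b)))
P_1 = 1/(1+e^{2.7370}) = 0.0608
P_2 = 1/(1+e^{4.3690}) = 0.0125
E[score] = 0.0608 + 0.0125 = 0.0733

0.07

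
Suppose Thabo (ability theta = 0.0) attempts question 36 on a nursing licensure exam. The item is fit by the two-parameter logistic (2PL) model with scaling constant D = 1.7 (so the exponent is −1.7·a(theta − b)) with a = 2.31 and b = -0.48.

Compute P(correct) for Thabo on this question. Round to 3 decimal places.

P(theta) = 1 / (1 + exp(−D·a(theta − b)))
Exponent: 1.7 × 2.31 × (0.0 − (-0.48)) = 1.8850
1/(1 + e^{-1.8850}) = 0.8682
P = 0.8682

0.868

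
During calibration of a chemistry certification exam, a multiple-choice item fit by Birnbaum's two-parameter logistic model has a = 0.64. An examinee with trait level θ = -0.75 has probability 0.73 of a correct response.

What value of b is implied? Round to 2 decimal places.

-2.30

P(θ) = 1 / (1 + exp(−a(θ − b)))
logit(0.73) = ln(0.73/0.27) = 0.9946
b = θ − logit/(a) = -0.75 − 0.9946/0.6400 = -2.3041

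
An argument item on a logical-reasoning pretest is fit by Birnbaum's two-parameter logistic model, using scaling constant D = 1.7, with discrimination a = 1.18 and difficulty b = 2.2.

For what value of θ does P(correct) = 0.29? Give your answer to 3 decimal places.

1.754

P(θ) = 1 / (1 + exp(−D·a(θ − b)))
logit = ln(0.2900/0.7100) = -0.8954
θ = b + logit/(1.7·a) = 2.2 + (-0.8954)/2.0060 = 1.7536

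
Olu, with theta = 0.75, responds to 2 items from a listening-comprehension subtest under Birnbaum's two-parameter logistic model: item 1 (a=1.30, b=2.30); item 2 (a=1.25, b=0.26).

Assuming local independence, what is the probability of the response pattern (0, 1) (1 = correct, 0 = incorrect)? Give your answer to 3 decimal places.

P(theta) = 1 / (1 + exp(−a(theta − b)))
P_1 = 1/(1+e^{2.0150}) = 0.1176
P_2 = 1/(1+e^{-0.6125}) = 0.6485
L = (1−P_1) × P_2 = 0.8824 × 0.6485 = 0.57222

0.572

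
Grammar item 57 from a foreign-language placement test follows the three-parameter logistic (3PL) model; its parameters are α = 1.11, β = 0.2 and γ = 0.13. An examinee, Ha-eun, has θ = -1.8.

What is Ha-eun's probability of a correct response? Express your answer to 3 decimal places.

P(θ) = γ + (1 − γ) · 1 / (1 + exp(−α(θ − β)))
Exponent: 1.11 × (-1.8 − 0.2) = -2.2200
1/(1 + e^{2.2200}) = 0.0980
P = 0.13 + 0.87 × 0.0980 = 0.2152

0.215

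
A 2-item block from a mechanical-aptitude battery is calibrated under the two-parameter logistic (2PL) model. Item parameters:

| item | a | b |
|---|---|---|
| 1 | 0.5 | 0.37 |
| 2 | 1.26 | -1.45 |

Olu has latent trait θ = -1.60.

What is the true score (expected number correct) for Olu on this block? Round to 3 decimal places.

P(θ) = 1 / (1 + exp(−a(θ − b)))
P_1 = 1/(1+e^{0.9850}) = 0.2719
P_2 = 1/(1+e^{0.1890}) = 0.4529
E[score] = 0.2719 + 0.4529 = 0.7248

0.725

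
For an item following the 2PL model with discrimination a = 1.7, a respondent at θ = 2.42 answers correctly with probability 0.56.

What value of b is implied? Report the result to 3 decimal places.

P(θ) = 1 / (1 + exp(−a(θ − b)))
logit(0.56) = ln(0.56/0.44) = 0.2412
b = θ − logit/(a) = 2.42 − 0.2412/1.7000 = 2.2781

2.278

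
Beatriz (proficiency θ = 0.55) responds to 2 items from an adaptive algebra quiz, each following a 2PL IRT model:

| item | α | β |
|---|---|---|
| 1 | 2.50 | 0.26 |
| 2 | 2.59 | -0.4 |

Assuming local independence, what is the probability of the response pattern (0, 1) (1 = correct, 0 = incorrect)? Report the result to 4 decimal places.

0.3006

P(θ) = 1 / (1 + exp(−α(θ − β)))
P_1 = 1/(1+e^{-0.7250}) = 0.6737
P_2 = 1/(1+e^{-2.4605}) = 0.9213
L = (1−P_1) × P_2 = 0.3263 × 0.9213 = 0.30062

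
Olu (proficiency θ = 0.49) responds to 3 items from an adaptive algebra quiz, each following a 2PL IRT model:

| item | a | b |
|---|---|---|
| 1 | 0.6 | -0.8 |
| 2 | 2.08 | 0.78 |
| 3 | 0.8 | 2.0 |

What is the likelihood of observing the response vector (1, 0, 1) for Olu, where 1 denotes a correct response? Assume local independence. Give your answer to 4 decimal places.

0.1018

P(θ) = 1 / (1 + exp(−a(θ − b)))
P_1 = 1/(1+e^{-0.7740}) = 0.6844
P_2 = 1/(1+e^{0.6032}) = 0.3536
P_3 = 1/(1+e^{1.2080}) = 0.2301
L = P_1 × (1−P_2) × P_3 = 0.6844 × 0.6464 × 0.2301 = 0.10177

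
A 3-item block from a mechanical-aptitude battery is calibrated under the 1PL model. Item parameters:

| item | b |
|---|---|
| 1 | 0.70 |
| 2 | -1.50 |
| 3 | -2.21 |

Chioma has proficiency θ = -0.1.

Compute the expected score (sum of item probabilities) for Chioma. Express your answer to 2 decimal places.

P(θ) = 1 / (1 + exp(−(θ − b)))
P_1 = 1/(1+e^{0.8000}) = 0.3100
P_2 = 1/(1+e^{-1.4000}) = 0.8022
P_3 = 1/(1+e^{-2.1100}) = 0.8919
E[score] = 0.3100 + 0.8022 + 0.8919 = 2.0041

2.00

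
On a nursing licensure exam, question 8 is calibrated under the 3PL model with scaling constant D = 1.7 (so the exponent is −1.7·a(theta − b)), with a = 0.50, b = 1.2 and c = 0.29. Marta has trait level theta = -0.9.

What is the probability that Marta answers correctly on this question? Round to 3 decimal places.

P(theta) = c + (1 − c) · 1 / (1 + exp(−D·a(theta − b)))
Exponent: 1.7 × 0.50 × (-0.9 − 1.2) = -1.7850
1/(1 + e^{1.7850}) = 0.1437
P = 0.29 + 0.71 × 0.1437 = 0.3920

0.392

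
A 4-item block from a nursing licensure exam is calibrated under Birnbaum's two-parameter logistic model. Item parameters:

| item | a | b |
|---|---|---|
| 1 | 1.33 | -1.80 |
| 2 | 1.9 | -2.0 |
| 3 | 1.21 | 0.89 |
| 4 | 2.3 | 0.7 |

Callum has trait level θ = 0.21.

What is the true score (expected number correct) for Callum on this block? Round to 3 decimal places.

2.471

P(θ) = 1 / (1 + exp(−a(θ − b)))
P_1 = 1/(1+e^{-2.6733}) = 0.9354
P_2 = 1/(1+e^{-4.1990}) = 0.9852
P_3 = 1/(1+e^{0.8228}) = 0.3052
P_4 = 1/(1+e^{1.1270}) = 0.2447
E[score] = 0.9354 + 0.9852 + 0.3052 + 0.2447 = 2.4705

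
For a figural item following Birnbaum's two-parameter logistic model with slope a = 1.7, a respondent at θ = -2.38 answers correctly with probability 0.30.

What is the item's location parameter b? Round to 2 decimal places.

-1.88

P(θ) = 1 / (1 + exp(−a(θ − b)))
logit(0.30) = ln(0.30/0.70) = -0.8473
b = θ − logit/(a) = -2.38 − (-0.8473)/1.7000 = -1.8816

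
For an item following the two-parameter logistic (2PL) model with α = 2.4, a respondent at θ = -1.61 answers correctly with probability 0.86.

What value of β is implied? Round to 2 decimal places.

P(θ) = 1 / (1 + exp(−α(θ − β)))
logit(0.86) = ln(0.86/0.14) = 1.8153
β = θ − logit/(α) = -1.61 − 1.8153/2.4000 = -2.3664

-2.37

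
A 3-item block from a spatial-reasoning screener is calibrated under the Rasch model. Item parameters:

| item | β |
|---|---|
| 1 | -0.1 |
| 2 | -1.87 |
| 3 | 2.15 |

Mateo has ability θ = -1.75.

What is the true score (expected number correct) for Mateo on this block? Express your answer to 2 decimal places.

0.71

P(θ) = 1 / (1 + exp(−(θ − β)))
P_1 = 1/(1+e^{1.6500}) = 0.1611
P_2 = 1/(1+e^{-0.1200}) = 0.5300
P_3 = 1/(1+e^{3.9000}) = 0.0198
E[score] = 0.1611 + 0.5300 + 0.0198 = 0.7109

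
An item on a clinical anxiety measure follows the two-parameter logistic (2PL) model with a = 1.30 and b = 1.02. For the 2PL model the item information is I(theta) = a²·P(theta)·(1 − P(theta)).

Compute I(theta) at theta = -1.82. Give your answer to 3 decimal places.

P = 1/(1+e^{3.6920}) = 0.0243
P(1−P) = 0.0243 × 0.9757 = 0.0237
I = a² × P(1−P) = 1.30² × 0.0237 = 0.04009

0.040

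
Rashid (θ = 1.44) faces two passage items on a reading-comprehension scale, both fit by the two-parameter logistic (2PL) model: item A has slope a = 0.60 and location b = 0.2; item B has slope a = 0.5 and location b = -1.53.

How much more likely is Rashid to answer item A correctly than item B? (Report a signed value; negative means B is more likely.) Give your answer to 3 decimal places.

P(θ) = 1 / (1 + exp(−a(θ − b)))
P_A = 0.6779
P_B = 0.8153
P_A − P_B = -0.1375

-0.137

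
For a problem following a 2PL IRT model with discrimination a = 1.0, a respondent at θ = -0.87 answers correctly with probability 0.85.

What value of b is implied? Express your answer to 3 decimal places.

P(θ) = 1 / (1 + exp(−a(θ − b)))
logit(0.85) = ln(0.85/0.15) = 1.7346
b = θ − logit/(a) = -0.87 − 1.7346/1.0000 = -2.6046

-2.605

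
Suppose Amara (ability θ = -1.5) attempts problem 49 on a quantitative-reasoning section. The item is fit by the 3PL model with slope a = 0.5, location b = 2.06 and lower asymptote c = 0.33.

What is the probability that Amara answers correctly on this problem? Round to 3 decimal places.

0.427

P(θ) = c + (1 − c) · 1 / (1 + exp(−a(θ − b)))
Exponent: 0.5 × (-1.5 − 2.06) = -1.7800
1/(1 + e^{1.7800}) = 0.1443
P = 0.33 + 0.67 × 0.1443 = 0.4267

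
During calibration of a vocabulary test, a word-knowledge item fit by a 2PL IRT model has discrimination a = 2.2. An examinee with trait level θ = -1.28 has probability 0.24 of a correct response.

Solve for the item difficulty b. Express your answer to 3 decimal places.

-0.756

P(θ) = 1 / (1 + exp(−a(θ − b)))
logit(0.24) = ln(0.24/0.76) = -1.1527
b = θ − logit/(a) = -1.28 − (-1.1527)/2.2000 = -0.7561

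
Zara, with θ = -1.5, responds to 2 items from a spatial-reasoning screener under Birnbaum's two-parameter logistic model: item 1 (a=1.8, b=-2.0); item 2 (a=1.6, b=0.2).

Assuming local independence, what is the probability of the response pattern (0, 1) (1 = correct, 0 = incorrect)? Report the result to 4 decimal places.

0.0179

P(θ) = 1 / (1 + exp(−a(θ − b)))
P_1 = 1/(1+e^{-0.9000}) = 0.7109
P_2 = 1/(1+e^{2.7200}) = 0.0618
L = (1−P_1) × P_2 = 0.2891 × 0.0618 = 0.01786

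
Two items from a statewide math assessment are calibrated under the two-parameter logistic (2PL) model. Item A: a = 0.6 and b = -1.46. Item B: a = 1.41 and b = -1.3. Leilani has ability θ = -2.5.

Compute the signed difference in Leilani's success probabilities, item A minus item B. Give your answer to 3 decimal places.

P(θ) = 1 / (1 + exp(−a(θ − b)))
P_A = 0.3489
P_B = 0.1555
P_A − P_B = 0.1934

0.193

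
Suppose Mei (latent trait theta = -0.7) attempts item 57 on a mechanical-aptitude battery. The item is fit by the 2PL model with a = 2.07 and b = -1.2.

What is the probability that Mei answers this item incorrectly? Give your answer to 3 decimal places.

P(theta) = 1 / (1 + exp(−a(theta − b)))
Exponent: 2.07 × (-0.7 − (-1.2)) = 1.0350
1/(1 + e^{-1.0350}) = 0.7379
P(incorrect) = 1 − 0.7379 = 0.2621

0.262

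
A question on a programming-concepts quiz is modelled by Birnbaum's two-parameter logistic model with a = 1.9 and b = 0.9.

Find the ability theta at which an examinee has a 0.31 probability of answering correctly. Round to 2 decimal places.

0.48

P(theta) = 1 / (1 + exp(−a(theta − b)))
logit = ln(0.3100/0.6900) = -0.8001
theta = b + logit/(a) = 0.9 + (-0.8001)/1.9000 = 0.4789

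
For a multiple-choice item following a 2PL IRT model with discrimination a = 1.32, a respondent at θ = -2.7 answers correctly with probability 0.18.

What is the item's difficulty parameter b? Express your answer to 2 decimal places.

P(θ) = 1 / (1 + exp(−a(θ − b)))
logit(0.18) = ln(0.18/0.82) = -1.5163
b = θ − logit/(a) = -2.7 − (-1.5163)/1.3200 = -1.5513

-1.55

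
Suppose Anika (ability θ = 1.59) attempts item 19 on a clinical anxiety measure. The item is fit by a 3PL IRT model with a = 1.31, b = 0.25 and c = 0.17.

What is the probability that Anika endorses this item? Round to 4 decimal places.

P(θ) = c + (1 − c) · 1 / (1 + exp(−a(θ − b)))
Exponent: 1.31 × (1.59 − 0.25) = 1.7554
1/(1 + e^{-1.7554}) = 0.8526
P = 0.17 + 0.83 × 0.8526 = 0.8777

0.8777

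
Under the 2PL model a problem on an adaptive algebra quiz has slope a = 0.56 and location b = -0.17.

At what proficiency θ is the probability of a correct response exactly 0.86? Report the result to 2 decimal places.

P(θ) = 1 / (1 + exp(−a(θ − b)))
logit = ln(0.8600/0.1400) = 1.8153
θ = b + logit/(a) = -0.17 + 1.8153/0.5600 = 3.0716

3.07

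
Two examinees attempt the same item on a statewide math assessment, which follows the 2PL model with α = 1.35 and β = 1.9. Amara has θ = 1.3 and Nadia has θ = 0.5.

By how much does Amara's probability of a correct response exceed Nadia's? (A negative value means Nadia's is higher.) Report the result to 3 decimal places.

0.177

P(θ) = 1 / (1 + exp(−α(θ − β)))
P(Amara) = 0.3079  [exponent -0.8100]
P(Nadia) = 0.1312  [exponent -1.8900]
Difference = 0.3079 − 0.1312 = 0.1766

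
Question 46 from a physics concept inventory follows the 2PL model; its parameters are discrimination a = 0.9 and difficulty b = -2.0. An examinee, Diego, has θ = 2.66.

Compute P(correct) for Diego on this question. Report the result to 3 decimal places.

P(θ) = 1 / (1 + exp(−a(θ − b)))
Exponent: 0.9 × (2.66 − (-2.0)) = 4.1940
1/(1 + e^{-4.1940}) = 0.9851

0.985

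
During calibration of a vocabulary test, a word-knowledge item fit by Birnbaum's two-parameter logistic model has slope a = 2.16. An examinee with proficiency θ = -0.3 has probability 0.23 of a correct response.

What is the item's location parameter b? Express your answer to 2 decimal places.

P(θ) = 1 / (1 + exp(−a(θ − b)))
logit(0.23) = ln(0.23/0.77) = -1.2083
b = θ − logit/(a) = -0.3 − (-1.2083)/2.1600 = 0.2594

0.26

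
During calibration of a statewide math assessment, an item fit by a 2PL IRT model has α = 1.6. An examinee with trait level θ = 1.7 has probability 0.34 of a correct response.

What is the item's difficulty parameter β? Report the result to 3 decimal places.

2.115

P(θ) = 1 / (1 + exp(−α(θ − β)))
logit(0.34) = ln(0.34/0.66) = -0.6633
β = θ − logit/(α) = 1.7 − (-0.6633)/1.6000 = 2.1146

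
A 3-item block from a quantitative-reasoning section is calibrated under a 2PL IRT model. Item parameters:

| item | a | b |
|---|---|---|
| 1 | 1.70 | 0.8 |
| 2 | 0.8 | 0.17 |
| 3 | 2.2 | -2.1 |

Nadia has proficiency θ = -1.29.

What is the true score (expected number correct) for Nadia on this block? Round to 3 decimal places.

1.121

P(θ) = 1 / (1 + exp(−a(θ − b)))
P_1 = 1/(1+e^{3.5530}) = 0.0278
P_2 = 1/(1+e^{1.1680}) = 0.2372
P_3 = 1/(1+e^{-1.7820}) = 0.8559
E[score] = 0.0278 + 0.2372 + 0.8559 = 1.1210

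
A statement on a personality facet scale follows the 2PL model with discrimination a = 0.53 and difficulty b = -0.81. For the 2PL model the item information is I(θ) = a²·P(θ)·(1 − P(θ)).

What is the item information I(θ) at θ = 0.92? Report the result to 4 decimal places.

0.0573

P = 1/(1+e^{-0.9169}) = 0.7144
P(1−P) = 0.7144 × 0.2856 = 0.2040
I = a² × P(1−P) = 0.53² × 0.2040 = 0.05731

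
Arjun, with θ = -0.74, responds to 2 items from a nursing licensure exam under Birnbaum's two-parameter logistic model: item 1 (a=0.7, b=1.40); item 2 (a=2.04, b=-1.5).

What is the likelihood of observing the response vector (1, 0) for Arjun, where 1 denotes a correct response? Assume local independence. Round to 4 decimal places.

P(θ) = 1 / (1 + exp(−a(θ − b)))
P_1 = 1/(1+e^{1.4980}) = 0.1827
P_2 = 1/(1+e^{-1.5504}) = 0.8250
L = P_1 × (1−P_2) = 0.1827 × 0.1750 = 0.03198

0.0320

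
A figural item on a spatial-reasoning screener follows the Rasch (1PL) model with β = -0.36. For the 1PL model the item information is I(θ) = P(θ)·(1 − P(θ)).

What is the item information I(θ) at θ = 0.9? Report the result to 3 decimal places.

P = 1/(1+e^{-1.2600}) = 0.7790
P(1−P) = 0.7790 × 0.2210 = 0.1721
I = P(1−P) = 0.17214

0.172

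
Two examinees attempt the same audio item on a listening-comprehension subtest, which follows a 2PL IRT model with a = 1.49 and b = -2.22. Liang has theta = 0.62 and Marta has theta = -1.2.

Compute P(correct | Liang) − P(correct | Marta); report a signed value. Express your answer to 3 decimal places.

0.165

P(theta) = 1 / (1 + exp(−a(theta − b)))
P(Liang) = 0.9857  [exponent 4.2316]
P(Marta) = 0.8205  [exponent 1.5198]
Difference = 0.9857 − 0.8205 = 0.1652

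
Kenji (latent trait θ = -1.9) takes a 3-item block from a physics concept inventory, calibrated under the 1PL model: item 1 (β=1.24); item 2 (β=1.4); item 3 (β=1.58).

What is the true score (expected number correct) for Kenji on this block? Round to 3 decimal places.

0.107

P(θ) = 1 / (1 + exp(−(θ − β)))
P_1 = 1/(1+e^{3.1400}) = 0.0415
P_2 = 1/(1+e^{3.3000}) = 0.0356
P_3 = 1/(1+e^{3.4800}) = 0.0299
E[score] = 0.0415 + 0.0356 + 0.0299 = 0.1069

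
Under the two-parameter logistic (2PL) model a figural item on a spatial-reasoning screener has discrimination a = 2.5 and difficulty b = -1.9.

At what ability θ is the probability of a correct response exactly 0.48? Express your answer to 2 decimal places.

P(θ) = 1 / (1 + exp(−a(θ − b)))
logit = ln(0.4800/0.5200) = -0.0800
θ = b + logit/(a) = -1.9 + (-0.0800)/2.5000 = -1.9320

-1.93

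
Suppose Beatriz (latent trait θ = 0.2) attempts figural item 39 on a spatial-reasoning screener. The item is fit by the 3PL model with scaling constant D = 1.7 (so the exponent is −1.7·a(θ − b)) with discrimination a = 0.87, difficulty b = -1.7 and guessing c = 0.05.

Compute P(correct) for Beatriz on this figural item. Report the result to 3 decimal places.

P(θ) = c + (1 − c) · 1 / (1 + exp(−D·a(θ − b)))
Exponent: 1.7 × 0.87 × (0.2 − (-1.7)) = 2.8101
1/(1 + e^{-2.8101}) = 0.9432
P = 0.05 + 0.95 × 0.9432 = 0.9461

0.946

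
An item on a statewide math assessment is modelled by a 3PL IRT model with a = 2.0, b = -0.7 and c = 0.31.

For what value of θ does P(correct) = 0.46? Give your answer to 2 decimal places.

-1.34

P(θ) = c + (1 − c) · 1 / (1 + exp(−a(θ − b)))
Remove guessing floor: (0.46 − 0.31)/(1 − 0.31) = 0.2174
logit = ln(0.2174/0.7826) = -1.2809
θ = b + logit/(a) = -0.7 + (-1.2809)/2.0000 = -1.3405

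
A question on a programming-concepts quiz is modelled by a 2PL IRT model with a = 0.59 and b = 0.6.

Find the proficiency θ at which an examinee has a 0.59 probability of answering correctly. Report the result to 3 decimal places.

1.217

P(θ) = 1 / (1 + exp(−a(θ − b)))
logit = ln(0.5900/0.4100) = 0.3640
θ = b + logit/(a) = 0.6 + 0.3640/0.5900 = 1.2169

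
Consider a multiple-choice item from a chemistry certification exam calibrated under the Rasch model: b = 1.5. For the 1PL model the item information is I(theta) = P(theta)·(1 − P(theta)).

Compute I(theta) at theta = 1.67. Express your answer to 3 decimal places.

0.248

P = 1/(1+e^{-0.1700}) = 0.5424
P(1−P) = 0.5424 × 0.4576 = 0.2482
I = P(1−P) = 0.24820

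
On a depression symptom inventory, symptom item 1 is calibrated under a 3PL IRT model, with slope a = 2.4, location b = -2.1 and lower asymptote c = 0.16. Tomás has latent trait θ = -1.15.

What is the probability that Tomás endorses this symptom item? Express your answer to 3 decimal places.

P(θ) = c + (1 − c) · 1 / (1 + exp(−a(θ − b)))
Exponent: 2.4 × (-1.15 − (-2.1)) = 2.2800
1/(1 + e^{-2.2800}) = 0.9072
P = 0.16 + 0.84 × 0.9072 = 0.9221

0.922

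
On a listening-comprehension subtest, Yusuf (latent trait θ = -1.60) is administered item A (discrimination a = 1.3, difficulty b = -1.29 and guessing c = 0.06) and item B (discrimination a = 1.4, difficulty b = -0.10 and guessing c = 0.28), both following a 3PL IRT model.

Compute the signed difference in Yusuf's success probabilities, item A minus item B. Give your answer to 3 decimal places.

0.078

P(θ) = c + (1 − c) · 1 / (1 + exp(−a(θ − b)))
P_A = 0.4366
P_B = 0.3585
P_A − P_B = 0.0780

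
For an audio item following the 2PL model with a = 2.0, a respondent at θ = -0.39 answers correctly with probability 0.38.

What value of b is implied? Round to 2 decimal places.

-0.15

P(θ) = 1 / (1 + exp(−a(θ − b)))
logit(0.38) = ln(0.38/0.62) = -0.4895
b = θ − logit/(a) = -0.39 − (-0.4895)/2.0000 = -0.1452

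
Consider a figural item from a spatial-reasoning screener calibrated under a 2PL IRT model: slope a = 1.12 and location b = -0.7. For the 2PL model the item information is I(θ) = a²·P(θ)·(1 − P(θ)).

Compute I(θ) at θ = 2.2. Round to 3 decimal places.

0.045

P = 1/(1+e^{-3.2480}) = 0.9626
P(1−P) = 0.9626 × 0.0374 = 0.0360
I = a² × P(1−P) = 1.12² × 0.0360 = 0.04516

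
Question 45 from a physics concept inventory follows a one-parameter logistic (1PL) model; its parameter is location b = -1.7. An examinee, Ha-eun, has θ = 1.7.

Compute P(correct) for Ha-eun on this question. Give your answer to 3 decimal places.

P(θ) = 1 / (1 + exp(−(θ − b)))
Exponent: (1.7 − (-1.7)) = 3.4000
1/(1 + e^{-3.4000}) = 0.9677
P = 0.9677

0.968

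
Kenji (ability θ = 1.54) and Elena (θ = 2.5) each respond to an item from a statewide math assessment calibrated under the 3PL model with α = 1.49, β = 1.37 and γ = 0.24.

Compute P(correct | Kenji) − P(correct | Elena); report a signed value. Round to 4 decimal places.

-0.2131

P(θ) = γ + (1 − γ) · 1 / (1 + exp(−α(θ − β)))
P(Kenji) = 0.6679  [exponent 0.2533]
P(Elena) = 0.8810  [exponent 1.6837]
Difference = 0.6679 − 0.8810 = -0.2131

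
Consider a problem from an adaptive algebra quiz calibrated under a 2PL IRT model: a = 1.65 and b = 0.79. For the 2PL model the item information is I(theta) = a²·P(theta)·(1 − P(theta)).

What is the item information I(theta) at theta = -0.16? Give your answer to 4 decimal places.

0.3888

P = 1/(1+e^{1.5675}) = 0.1726
P(1−P) = 0.1726 × 0.8274 = 0.1428
I = a² × P(1−P) = 1.65² × 0.1428 = 0.38875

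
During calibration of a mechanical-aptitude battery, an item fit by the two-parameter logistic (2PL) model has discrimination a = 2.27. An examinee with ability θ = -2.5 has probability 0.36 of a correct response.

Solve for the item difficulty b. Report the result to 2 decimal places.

P(θ) = 1 / (1 + exp(−a(θ − b)))
logit(0.36) = ln(0.36/0.64) = -0.5754
b = θ − logit/(a) = -2.5 − (-0.5754)/2.2700 = -2.2465

-2.25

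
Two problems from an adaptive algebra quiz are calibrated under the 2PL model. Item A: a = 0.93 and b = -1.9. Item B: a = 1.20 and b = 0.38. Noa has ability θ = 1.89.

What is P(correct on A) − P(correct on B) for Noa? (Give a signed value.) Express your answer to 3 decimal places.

0.112

P(θ) = 1 / (1 + exp(−a(θ − b)))
P_A = 0.9714
P_B = 0.8596
P_A − P_B = 0.1118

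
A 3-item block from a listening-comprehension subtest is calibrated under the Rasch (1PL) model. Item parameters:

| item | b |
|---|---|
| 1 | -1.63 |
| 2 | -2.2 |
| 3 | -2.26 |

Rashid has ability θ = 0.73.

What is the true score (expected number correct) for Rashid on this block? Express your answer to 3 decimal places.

P(θ) = 1 / (1 + exp(−(θ − b)))
P_1 = 1/(1+e^{-2.3600}) = 0.9137
P_2 = 1/(1+e^{-2.9300}) = 0.9493
P_3 = 1/(1+e^{-2.9900}) = 0.9521
E[score] = 0.9137 + 0.9493 + 0.9521 = 2.8152

2.815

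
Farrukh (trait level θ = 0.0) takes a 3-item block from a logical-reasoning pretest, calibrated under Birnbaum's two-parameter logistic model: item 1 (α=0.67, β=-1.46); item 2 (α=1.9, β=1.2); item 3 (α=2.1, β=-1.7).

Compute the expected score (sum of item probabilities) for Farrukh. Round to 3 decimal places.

P(θ) = 1 / (1 + exp(−α(θ − β)))
P_1 = 1/(1+e^{-0.9782}) = 0.7268
P_2 = 1/(1+e^{2.2800}) = 0.0928
P_3 = 1/(1+e^{-3.5700}) = 0.9726
E[score] = 0.7268 + 0.0928 + 0.9726 = 1.7922

1.792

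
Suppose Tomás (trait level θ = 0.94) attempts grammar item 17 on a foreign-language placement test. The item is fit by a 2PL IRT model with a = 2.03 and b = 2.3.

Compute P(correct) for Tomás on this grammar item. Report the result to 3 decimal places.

0.059

P(θ) = 1 / (1 + exp(−a(θ − b)))
Exponent: 2.03 × (0.94 − 2.3) = -2.7608
1/(1 + e^{2.7608}) = 0.0595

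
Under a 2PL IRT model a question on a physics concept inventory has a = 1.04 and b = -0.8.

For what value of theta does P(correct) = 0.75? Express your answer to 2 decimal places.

P(theta) = 1 / (1 + exp(−a(theta − b)))
logit = ln(0.7500/0.2500) = 1.0986
theta = b + logit/(a) = -0.8 + 1.0986/1.0400 = 0.2564

0.26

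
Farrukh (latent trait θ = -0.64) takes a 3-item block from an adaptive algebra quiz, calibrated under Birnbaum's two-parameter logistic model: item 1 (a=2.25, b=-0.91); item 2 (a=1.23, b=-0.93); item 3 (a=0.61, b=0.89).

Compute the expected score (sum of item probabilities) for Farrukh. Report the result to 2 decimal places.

1.52

P(θ) = 1 / (1 + exp(−a(θ − b)))
P_1 = 1/(1+e^{-0.6075}) = 0.6474
P_2 = 1/(1+e^{-0.3567}) = 0.5882
P_3 = 1/(1+e^{0.9333}) = 0.2823
E[score] = 0.6474 + 0.5882 + 0.2823 = 1.5179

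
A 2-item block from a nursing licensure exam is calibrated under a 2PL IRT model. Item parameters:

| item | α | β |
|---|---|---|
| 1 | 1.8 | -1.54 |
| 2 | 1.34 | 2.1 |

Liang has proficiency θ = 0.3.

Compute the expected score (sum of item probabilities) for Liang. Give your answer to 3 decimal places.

1.047

P(θ) = 1 / (1 + exp(−α(θ − β)))
P_1 = 1/(1+e^{-3.3120}) = 0.9648
P_2 = 1/(1+e^{2.4120}) = 0.0823
E[score] = 0.9648 + 0.0823 = 1.0471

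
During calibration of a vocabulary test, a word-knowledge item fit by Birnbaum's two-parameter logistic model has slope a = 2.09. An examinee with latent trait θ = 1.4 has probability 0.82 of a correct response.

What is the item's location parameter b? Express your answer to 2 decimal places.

0.67

P(θ) = 1 / (1 + exp(−a(θ − b)))
logit(0.82) = ln(0.82/0.18) = 1.5163
b = θ − logit/(a) = 1.4 − 1.5163/2.0900 = 0.6745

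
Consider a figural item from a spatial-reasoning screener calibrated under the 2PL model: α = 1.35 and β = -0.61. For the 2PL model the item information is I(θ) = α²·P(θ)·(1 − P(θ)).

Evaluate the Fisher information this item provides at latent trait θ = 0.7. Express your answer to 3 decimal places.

P = 1/(1+e^{-1.7685}) = 0.8543
P(1−P) = 0.8543 × 0.1457 = 0.1245
I = α² × P(1−P) = 1.35² × 0.1245 = 0.22689

0.227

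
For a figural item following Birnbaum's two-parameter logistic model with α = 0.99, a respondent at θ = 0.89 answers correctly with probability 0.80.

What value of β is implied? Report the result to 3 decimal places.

-0.510

P(θ) = 1 / (1 + exp(−α(θ − β)))
logit(0.80) = ln(0.80/0.20) = 1.3863
β = θ − logit/(α) = 0.89 − 1.3863/0.9900 = -0.5103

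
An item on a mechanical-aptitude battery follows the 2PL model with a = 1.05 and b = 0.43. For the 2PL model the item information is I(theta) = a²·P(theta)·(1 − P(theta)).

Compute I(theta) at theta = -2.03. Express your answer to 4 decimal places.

P = 1/(1+e^{2.5830}) = 0.0702
P(1−P) = 0.0702 × 0.9298 = 0.0653
I = a² × P(1−P) = 1.05² × 0.0653 = 0.07200

0.0720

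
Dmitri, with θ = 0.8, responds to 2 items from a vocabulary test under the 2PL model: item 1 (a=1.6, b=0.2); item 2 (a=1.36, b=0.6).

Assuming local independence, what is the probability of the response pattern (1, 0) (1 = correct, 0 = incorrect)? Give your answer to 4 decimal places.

0.3127

P(θ) = 1 / (1 + exp(−a(θ − b)))
P_1 = 1/(1+e^{-0.9600}) = 0.7231
P_2 = 1/(1+e^{-0.2720}) = 0.5676
L = P_1 × (1−P_2) = 0.7231 × 0.4324 = 0.31269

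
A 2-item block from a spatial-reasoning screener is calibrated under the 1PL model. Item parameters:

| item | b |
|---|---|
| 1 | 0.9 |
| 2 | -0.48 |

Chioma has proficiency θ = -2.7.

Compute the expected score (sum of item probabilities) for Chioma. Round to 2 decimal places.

0.12

P(θ) = 1 / (1 + exp(−(θ − b)))
P_1 = 1/(1+e^{3.6000}) = 0.0266
P_2 = 1/(1+e^{2.2200}) = 0.0980
E[score] = 0.0266 + 0.0980 = 0.1246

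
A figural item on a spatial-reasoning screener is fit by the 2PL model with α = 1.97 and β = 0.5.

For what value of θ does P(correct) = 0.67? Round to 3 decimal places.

P(θ) = 1 / (1 + exp(−α(θ − β)))
logit = ln(0.6700/0.3300) = 0.7082
θ = β + logit/(α) = 0.5 + 0.7082/1.9700 = 0.8595

0.859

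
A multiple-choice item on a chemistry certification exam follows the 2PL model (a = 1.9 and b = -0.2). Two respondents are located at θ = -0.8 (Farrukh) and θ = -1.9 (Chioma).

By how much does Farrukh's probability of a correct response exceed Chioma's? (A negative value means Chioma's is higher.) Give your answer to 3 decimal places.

0.204

P(θ) = 1 / (1 + exp(−a(θ − b)))
P(Farrukh) = 0.2423  [exponent -1.1400]
P(Chioma) = 0.0381  [exponent -3.2300]
Difference = 0.2423 − 0.0381 = 0.2043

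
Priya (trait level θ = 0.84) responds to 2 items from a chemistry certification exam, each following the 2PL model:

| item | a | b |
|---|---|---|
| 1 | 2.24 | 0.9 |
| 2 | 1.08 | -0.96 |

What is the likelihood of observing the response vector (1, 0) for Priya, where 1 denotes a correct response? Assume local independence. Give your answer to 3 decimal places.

0.058

P(θ) = 1 / (1 + exp(−a(θ − b)))
P_1 = 1/(1+e^{0.1344}) = 0.4665
P_2 = 1/(1+e^{-1.9440}) = 0.8748
L = P_1 × (1−P_2) = 0.4665 × 0.1252 = 0.05840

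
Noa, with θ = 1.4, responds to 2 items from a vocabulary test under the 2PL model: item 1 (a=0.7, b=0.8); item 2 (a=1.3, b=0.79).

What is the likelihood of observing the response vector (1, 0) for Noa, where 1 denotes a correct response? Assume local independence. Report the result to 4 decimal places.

0.1880

P(θ) = 1 / (1 + exp(−a(θ − b)))
P_1 = 1/(1+e^{-0.4200}) = 0.6035
P_2 = 1/(1+e^{-0.7930}) = 0.6885
L = P_1 × (1−P_2) = 0.6035 × 0.3115 = 0.18800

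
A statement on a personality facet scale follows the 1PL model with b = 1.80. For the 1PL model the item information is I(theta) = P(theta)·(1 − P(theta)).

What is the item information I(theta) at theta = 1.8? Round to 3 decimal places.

0.250

P = 1/(1+e^{0.0000}) = 0.5000
P(1−P) = 0.5000 × 0.5000 = 0.2500
I = P(1−P) = 0.25000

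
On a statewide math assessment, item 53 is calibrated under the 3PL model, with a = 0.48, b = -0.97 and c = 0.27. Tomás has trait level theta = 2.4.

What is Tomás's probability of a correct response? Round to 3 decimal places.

0.879

P(theta) = c + (1 − c) · 1 / (1 + exp(−a(theta − b)))
Exponent: 0.48 × (2.4 − (-0.97)) = 1.6176
1/(1 + e^{-1.6176}) = 0.8345
P = 0.27 + 0.73 × 0.8345 = 0.8792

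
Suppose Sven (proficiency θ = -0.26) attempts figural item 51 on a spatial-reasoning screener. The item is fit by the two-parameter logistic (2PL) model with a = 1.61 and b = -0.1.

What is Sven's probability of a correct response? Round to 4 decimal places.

0.4360

P(θ) = 1 / (1 + exp(−a(θ − b)))
Exponent: 1.61 × (-0.26 − (-0.1)) = -0.2576
1/(1 + e^{0.2576}) = 0.4360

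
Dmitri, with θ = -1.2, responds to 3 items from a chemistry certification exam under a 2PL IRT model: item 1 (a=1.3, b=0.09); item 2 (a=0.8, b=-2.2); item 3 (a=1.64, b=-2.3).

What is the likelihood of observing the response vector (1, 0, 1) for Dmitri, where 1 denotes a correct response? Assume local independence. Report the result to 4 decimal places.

0.0419

P(θ) = 1 / (1 + exp(−a(θ − b)))
P_1 = 1/(1+e^{1.6770}) = 0.1575
P_2 = 1/(1+e^{-0.8000}) = 0.6900
P_3 = 1/(1+e^{-1.8040}) = 0.8586
L = P_1 × (1−P_2) × P_3 = 0.1575 × 0.3100 × 0.8586 = 0.04192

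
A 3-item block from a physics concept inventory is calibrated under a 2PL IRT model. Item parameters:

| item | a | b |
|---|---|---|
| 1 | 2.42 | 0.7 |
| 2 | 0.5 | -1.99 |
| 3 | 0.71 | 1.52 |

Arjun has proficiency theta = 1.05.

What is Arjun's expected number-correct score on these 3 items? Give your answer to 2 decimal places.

1.94

P(theta) = 1 / (1 + exp(−a(theta − b)))
P_1 = 1/(1+e^{-0.8470}) = 0.6999
P_2 = 1/(1+e^{-1.5200}) = 0.8205
P_3 = 1/(1+e^{0.3337}) = 0.4173
E[score] = 0.6999 + 0.8205 + 0.4173 = 1.9378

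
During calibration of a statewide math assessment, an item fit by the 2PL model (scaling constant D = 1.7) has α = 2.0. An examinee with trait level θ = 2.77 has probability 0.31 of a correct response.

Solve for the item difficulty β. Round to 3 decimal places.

P(θ) = 1 / (1 + exp(−D·α(θ − β)))
logit(0.31) = ln(0.31/0.69) = -0.8001
β = θ − logit/(1.7·α) = 2.77 − (-0.8001)/3.4000 = 3.0053

3.005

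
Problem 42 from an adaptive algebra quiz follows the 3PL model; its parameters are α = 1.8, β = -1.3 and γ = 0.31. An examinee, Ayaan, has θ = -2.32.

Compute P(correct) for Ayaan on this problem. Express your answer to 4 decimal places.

0.4049

P(θ) = γ + (1 − γ) · 1 / (1 + exp(−α(θ − β)))
Exponent: 1.8 × (-2.32 − (-1.3)) = -1.8360
1/(1 + e^{1.8360}) = 0.1375
P = 0.31 + 0.69 × 0.1375 = 0.4049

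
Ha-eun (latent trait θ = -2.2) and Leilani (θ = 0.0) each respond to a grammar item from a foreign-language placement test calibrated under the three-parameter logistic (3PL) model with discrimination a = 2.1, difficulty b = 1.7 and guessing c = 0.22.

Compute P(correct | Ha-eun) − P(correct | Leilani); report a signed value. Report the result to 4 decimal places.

-0.0211

P(θ) = c + (1 − c) · 1 / (1 + exp(−a(θ − b)))
P(Ha-eun) = 0.2202  [exponent -8.1900]
P(Leilani) = 0.2414  [exponent -3.5700]
Difference = 0.2202 − 0.2414 = -0.0211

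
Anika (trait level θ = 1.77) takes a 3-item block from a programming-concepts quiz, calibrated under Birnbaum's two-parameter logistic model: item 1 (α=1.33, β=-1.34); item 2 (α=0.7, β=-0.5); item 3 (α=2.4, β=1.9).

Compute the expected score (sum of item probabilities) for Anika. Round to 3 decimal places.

2.237

P(θ) = 1 / (1 + exp(−α(θ − β)))
P_1 = 1/(1+e^{-4.1363}) = 0.9843
P_2 = 1/(1+e^{-1.5890}) = 0.8305
P_3 = 1/(1+e^{0.3120}) = 0.4226
E[score] = 0.9843 + 0.8305 + 0.4226 = 2.2374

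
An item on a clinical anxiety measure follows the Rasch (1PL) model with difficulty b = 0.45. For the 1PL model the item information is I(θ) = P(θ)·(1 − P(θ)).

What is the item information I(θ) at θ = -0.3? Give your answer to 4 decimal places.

P = 1/(1+e^{0.7500}) = 0.3208
P(1−P) = 0.3208 × 0.6792 = 0.2179
I = P(1−P) = 0.21789

0.2179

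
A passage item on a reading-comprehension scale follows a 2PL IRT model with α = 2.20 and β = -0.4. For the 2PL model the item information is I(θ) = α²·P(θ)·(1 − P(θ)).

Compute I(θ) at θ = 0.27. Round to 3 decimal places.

0.734

P = 1/(1+e^{-1.4740}) = 0.8137
P(1−P) = 0.8137 × 0.1863 = 0.1516
I = α² × P(1−P) = 2.20² × 0.1516 = 0.73381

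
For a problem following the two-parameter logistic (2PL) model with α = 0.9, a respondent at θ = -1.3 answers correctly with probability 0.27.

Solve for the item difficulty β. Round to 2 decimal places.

P(θ) = 1 / (1 + exp(−α(θ − β)))
logit(0.27) = ln(0.27/0.73) = -0.9946
β = θ − logit/(α) = -1.3 − (-0.9946)/0.9000 = -0.1949

-0.19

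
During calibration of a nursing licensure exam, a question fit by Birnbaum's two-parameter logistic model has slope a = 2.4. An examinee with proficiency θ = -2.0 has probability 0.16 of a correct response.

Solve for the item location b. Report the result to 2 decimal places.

P(θ) = 1 / (1 + exp(−a(θ − b)))
logit(0.16) = ln(0.16/0.84) = -1.6582
b = θ − logit/(a) = -2.0 − (-1.6582)/2.4000 = -1.3091

-1.31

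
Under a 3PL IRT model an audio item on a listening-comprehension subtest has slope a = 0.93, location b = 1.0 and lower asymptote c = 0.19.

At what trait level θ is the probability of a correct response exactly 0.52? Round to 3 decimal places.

P(θ) = c + (1 − c) · 1 / (1 + exp(−a(θ − b)))
Remove guessing floor: (0.52 − 0.19)/(1 − 0.19) = 0.4074
logit = ln(0.4074/0.5926) = -0.3747
θ = b + logit/(a) = 1.0 + (-0.3747)/0.9300 = 0.5971

0.597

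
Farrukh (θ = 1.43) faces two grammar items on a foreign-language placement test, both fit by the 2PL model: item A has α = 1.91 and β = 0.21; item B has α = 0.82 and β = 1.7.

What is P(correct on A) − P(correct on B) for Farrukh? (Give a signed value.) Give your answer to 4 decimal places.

P(θ) = 1 / (1 + exp(−α(θ − β)))
P_A = 0.9113
P_B = 0.4449
P_A − P_B = 0.4665

0.4665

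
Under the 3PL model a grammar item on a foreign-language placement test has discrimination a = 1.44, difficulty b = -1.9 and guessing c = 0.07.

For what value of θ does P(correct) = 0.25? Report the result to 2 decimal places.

-2.89

P(θ) = c + (1 − c) · 1 / (1 + exp(−a(θ − b)))
Remove guessing floor: (0.25 − 0.07)/(1 − 0.07) = 0.1935
logit = ln(0.1935/0.8065) = -1.4271
θ = b + logit/(a) = -1.9 + (-1.4271)/1.4400 = -2.8911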